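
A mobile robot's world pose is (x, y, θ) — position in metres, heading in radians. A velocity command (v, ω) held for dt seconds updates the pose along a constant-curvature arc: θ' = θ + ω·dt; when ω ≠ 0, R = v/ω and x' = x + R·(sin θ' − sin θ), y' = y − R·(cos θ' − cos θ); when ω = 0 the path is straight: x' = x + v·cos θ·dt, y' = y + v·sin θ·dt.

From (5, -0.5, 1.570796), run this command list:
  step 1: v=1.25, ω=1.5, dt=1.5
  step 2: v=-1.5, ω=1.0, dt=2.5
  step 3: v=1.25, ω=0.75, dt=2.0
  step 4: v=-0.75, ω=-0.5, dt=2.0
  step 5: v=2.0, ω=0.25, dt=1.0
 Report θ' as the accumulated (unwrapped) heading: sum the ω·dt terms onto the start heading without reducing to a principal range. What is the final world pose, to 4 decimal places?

step 1: θ'=3.8208 (R=0.8333) → pose (3.6432, 0.1484, 3.8208)
step 2: θ'=6.3208 (R=-1.5000) → pose (2.6445, 2.8144, 6.3208)
step 3: θ'=7.8208 (R=1.6667) → pose (4.2476, 4.4246, 7.8208)
step 4: θ'=6.8208 (R=1.5000) → pose (3.5166, 3.1860, 6.8208)
step 5: θ'=7.0708 (R=8.0000) → pose (5.0892, 4.4132, 7.0708)

(5.0892, 4.4132, 7.0708)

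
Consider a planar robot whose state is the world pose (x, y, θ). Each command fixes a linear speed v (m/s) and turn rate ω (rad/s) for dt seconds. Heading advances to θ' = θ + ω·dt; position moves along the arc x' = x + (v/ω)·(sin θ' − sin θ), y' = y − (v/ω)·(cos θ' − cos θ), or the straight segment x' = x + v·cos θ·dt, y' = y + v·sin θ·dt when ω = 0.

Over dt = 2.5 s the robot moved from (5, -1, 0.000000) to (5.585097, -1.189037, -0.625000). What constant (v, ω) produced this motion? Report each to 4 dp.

Δθ = -0.625000 − 0.000000 = -0.625000
ω = Δθ/dt = -0.625000/2.5 = -0.2500
R = Δx/(sin θ' − sin θ) = -1.0000
v = R·ω = -1.0000·-0.2500 = 0.2500

v = 0.2500, ω = -0.2500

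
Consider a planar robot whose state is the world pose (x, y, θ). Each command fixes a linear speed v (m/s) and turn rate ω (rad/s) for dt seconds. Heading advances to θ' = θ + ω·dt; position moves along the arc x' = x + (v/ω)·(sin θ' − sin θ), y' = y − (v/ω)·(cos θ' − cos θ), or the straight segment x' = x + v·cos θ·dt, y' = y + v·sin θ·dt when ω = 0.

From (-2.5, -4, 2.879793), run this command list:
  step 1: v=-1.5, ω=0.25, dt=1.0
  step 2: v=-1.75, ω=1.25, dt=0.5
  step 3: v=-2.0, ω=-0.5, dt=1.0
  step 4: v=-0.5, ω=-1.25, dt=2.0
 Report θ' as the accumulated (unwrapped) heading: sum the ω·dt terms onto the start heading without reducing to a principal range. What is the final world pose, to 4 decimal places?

(1.9737, -3.9347, 0.7548)

step 1: θ'=3.1298 (R=-6.0000) → pose (-1.0179, -4.2040, 3.1298)
step 2: θ'=3.7548 (R=-1.4000) → pose (-0.1957, -3.9491, 3.7548)
step 3: θ'=3.2548 (R=4.0000) → pose (1.6544, -3.2459, 3.2548)
step 4: θ'=0.7548 (R=0.4000) → pose (1.9737, -3.9347, 0.7548)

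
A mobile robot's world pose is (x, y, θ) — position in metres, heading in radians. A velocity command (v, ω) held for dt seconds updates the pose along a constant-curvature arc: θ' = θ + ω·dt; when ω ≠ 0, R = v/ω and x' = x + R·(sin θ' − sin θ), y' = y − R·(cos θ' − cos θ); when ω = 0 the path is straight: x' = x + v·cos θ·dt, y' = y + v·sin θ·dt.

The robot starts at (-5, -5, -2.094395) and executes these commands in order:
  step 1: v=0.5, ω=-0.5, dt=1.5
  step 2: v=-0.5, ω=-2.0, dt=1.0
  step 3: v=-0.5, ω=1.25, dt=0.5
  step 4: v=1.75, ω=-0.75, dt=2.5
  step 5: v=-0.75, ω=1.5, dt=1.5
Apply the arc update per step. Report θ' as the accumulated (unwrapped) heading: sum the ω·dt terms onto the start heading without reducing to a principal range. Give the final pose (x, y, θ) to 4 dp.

(-3.8198, -3.4465, -3.8444)

step 1: θ'=-2.8444 (R=-1.0000) → pose (-5.5732, -5.4562, -2.8444)
step 2: θ'=-4.8444 (R=0.2500) → pose (-5.2521, -5.7281, -4.8444)
step 3: θ'=-4.2194 (R=-0.4000) → pose (-5.2080, -5.9701, -4.2194)
step 4: θ'=-6.0944 (R=-2.3333) → pose (-3.5904, -2.5739, -6.0944)
step 5: θ'=-3.8444 (R=-0.5000) → pose (-3.8198, -3.4465, -3.8444)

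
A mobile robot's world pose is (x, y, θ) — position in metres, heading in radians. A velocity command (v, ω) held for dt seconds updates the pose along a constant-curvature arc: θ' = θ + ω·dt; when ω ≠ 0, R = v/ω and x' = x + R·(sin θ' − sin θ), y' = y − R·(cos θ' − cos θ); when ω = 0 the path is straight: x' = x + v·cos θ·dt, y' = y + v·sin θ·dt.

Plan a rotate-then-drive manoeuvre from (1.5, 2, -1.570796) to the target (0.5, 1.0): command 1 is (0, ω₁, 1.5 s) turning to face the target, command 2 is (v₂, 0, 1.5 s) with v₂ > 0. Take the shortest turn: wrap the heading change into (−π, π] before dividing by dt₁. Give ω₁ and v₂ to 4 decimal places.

heading to target = atan2(1−2, 0.5−1.5) = -2.3562
Δθ = wrap(-2.3562 − -1.5708) = -0.7854; ω₁ = Δθ/dt₁ = -0.5236
distance = √((0.5−1.5)² + (1−2)²) = 1.4142; v₂ = distance/dt₂ = 0.9428

ω₁ = -0.5236, v₂ = 0.9428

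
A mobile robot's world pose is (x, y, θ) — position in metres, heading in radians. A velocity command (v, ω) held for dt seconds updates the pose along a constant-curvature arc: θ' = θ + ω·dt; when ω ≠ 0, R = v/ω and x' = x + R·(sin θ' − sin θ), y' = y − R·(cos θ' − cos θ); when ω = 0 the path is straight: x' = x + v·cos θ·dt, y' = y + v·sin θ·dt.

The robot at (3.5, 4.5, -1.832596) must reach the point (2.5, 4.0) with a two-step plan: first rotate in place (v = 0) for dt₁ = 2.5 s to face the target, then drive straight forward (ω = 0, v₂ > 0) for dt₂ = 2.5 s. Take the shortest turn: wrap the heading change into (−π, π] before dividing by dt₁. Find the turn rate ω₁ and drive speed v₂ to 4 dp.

ω₁ = -0.3381, v₂ = 0.4472

heading to target = atan2(4−4.5, 2.5−3.5) = -2.6779
Δθ = wrap(-2.6779 − -1.8326) = -0.8453; ω₁ = Δθ/dt₁ = -0.3381
distance = √((2.5−3.5)² + (4−4.5)²) = 1.1180; v₂ = distance/dt₂ = 0.4472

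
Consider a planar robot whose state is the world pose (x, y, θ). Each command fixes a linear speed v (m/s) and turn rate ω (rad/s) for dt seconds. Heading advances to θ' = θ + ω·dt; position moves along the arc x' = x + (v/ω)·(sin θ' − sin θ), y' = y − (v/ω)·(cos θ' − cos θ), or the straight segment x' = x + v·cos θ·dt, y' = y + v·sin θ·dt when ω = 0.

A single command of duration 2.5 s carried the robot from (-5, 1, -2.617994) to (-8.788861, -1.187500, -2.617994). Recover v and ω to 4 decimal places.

Δθ = -2.617994 − -2.617994 = 0.000000
ω = Δθ/dt = 0.000000/2.5 = 0.0000
ω = 0 → v = (Δx·cos θ + Δy·sin θ)/dt = 1.7500

v = 1.7500, ω = 0.0000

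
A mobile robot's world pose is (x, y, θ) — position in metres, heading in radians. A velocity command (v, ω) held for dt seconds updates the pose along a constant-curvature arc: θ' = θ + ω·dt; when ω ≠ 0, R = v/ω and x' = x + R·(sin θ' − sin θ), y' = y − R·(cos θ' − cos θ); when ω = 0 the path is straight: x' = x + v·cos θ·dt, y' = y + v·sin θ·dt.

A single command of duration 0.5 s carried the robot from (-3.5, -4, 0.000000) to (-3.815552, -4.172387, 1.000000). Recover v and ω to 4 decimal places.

Δθ = 1.000000 − 0.000000 = 1.000000
ω = Δθ/dt = 1.000000/0.5 = 2.0000
R = Δx/(sin θ' − sin θ) = -0.3750
v = R·ω = -0.3750·2.0000 = -0.7500

v = -0.7500, ω = 2.0000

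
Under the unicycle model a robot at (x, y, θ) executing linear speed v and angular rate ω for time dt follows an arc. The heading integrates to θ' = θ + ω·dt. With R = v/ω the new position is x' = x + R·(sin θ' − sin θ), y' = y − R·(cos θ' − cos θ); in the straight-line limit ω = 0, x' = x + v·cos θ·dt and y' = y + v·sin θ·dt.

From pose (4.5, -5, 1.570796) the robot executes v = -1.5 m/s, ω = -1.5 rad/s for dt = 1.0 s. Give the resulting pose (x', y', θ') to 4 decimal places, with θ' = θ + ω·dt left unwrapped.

θ' = 1.5708 + -1.5·1.0 = 0.0708
R = v/ω = -1.5/-1.5 = 1.0000
x' = 4.5 + 1.0000·(sin 0.0708 − sin 1.5708) = 3.5707
y' = -5 − 1.0000·(cos 0.0708 − cos 1.5708) = -5.9975

(3.5707, -5.9975, 0.0708)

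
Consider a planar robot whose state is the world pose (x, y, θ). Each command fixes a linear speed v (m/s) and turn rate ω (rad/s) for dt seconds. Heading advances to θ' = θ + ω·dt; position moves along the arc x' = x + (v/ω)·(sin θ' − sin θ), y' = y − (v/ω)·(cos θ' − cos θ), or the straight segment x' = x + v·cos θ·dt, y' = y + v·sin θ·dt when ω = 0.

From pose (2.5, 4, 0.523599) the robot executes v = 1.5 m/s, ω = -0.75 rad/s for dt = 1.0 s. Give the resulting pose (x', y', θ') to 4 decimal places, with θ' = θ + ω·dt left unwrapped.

θ' = 0.5236 + -0.75·1.0 = -0.2264
R = v/ω = 1.5/-0.75 = -2.0000
x' = 2.5 + -2.0000·(sin -0.2264 − sin 0.5236) = 3.9489
y' = 4 − -2.0000·(cos -0.2264 − cos 0.5236) = 4.2169

(3.9489, 4.2169, -0.2264)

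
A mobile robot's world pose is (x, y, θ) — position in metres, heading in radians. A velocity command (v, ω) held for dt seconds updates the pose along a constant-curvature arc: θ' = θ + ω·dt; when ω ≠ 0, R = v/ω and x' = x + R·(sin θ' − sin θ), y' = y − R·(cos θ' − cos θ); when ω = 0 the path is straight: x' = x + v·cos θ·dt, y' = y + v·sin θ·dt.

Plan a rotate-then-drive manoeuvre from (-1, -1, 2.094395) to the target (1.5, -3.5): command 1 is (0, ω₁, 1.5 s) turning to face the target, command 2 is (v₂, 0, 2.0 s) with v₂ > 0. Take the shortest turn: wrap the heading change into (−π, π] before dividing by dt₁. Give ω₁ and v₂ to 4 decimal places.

heading to target = atan2(-3.5−-1, 1.5−-1) = -0.7854
Δθ = wrap(-0.7854 − 2.0944) = -2.8798; ω₁ = Δθ/dt₁ = -1.9199
distance = √((1.5−-1)² + (-3.5−-1)²) = 3.5355; v₂ = distance/dt₂ = 1.7678

ω₁ = -1.9199, v₂ = 1.7678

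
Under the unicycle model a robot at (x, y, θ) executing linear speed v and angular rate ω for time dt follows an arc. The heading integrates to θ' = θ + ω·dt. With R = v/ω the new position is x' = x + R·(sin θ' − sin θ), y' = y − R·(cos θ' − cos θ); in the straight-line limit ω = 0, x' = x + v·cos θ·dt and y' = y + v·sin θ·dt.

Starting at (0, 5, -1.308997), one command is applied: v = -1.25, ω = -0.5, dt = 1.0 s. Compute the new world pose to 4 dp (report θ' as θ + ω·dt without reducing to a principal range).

(-0.0146, 6.2369, -1.8090)

θ' = -1.3090 + -0.5·1.0 = -1.8090
R = v/ω = -1.25/-0.5 = 2.5000
x' = 0 + 2.5000·(sin -1.8090 − sin -1.3090) = -0.0146
y' = 5 − 2.5000·(cos -1.8090 − cos -1.3090) = 6.2369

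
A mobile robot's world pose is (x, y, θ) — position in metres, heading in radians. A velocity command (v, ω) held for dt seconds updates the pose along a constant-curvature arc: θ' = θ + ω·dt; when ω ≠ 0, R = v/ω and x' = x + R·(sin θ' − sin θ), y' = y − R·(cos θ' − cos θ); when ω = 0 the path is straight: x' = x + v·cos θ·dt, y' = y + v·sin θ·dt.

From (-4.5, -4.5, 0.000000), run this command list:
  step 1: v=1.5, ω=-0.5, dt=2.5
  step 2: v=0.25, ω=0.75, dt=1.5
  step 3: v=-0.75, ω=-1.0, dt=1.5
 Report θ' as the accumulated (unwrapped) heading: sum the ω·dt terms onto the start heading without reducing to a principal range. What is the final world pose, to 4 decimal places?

step 1: θ'=-1.2500 (R=-3.0000) → pose (-1.6530, -6.5540, -1.2500)
step 2: θ'=-0.1250 (R=0.3333) → pose (-1.3783, -6.7797, -0.1250)
step 3: θ'=-1.6250 (R=0.7500) → pose (-2.0337, -5.9949, -1.6250)

(-2.0337, -5.9949, -1.6250)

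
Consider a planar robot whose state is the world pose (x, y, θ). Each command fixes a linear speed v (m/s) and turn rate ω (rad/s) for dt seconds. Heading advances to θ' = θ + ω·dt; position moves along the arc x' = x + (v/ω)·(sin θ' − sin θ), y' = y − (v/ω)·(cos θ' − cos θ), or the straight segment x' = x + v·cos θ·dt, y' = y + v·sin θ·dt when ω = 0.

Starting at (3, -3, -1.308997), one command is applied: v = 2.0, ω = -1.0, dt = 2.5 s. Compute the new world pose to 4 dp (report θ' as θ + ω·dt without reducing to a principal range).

θ' = -1.3090 + -1.0·2.5 = -3.8090
R = v/ω = 2.0/-1.0 = -2.0000
x' = 3 + -2.0000·(sin -3.8090 − sin -1.3090) = -0.1698
y' = -3 − -2.0000·(cos -3.8090 − cos -1.3090) = -5.0885

(-0.1698, -5.0885, -3.8090)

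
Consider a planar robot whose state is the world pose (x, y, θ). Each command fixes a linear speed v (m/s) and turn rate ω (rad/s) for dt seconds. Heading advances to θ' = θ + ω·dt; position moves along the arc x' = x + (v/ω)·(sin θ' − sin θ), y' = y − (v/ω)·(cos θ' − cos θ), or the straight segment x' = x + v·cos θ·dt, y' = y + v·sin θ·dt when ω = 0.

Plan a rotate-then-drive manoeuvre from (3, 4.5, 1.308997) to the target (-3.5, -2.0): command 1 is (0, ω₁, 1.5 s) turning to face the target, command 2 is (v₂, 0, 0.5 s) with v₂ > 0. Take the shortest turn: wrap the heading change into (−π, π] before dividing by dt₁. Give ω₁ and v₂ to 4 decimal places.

ω₁ = 1.7453, v₂ = 18.3848

heading to target = atan2(-2−4.5, -3.5−3) = -2.3562
Δθ = wrap(-2.3562 − 1.3090) = 2.6180; ω₁ = Δθ/dt₁ = 1.7453
distance = √((-3.5−3)² + (-2−4.5)²) = 9.1924; v₂ = distance/dt₂ = 18.3848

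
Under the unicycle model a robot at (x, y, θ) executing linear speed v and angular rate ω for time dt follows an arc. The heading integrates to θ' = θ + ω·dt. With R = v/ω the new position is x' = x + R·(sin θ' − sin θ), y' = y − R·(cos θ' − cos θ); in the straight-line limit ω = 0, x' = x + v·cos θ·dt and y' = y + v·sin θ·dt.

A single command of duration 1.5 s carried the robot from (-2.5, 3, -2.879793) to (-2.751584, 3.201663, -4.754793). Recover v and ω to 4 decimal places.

Δθ = -4.754793 − -2.879793 = -1.875000
ω = Δθ/dt = -1.875000/1.5 = -1.2500
R = Δx/(sin θ' − sin θ) = -0.2000
v = R·ω = -0.2000·-1.2500 = 0.2500

v = 0.2500, ω = -1.2500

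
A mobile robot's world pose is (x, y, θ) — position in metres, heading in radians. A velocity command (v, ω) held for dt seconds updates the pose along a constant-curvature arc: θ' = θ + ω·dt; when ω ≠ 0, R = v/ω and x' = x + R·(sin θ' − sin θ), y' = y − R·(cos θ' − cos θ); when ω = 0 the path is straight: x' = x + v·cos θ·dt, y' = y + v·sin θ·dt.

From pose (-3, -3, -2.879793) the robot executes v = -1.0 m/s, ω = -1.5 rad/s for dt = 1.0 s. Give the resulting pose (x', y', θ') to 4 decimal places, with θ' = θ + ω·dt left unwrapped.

θ' = -2.8798 + -1.5·1.0 = -4.3798
R = v/ω = -1.0/-1.5 = 0.6667
x' = -3 + 0.6667·(sin -4.3798 − sin -2.8798) = -2.1973
y' = -3 − 0.6667·(cos -4.3798 − cos -2.8798) = -3.4263

(-2.1973, -3.4263, -4.3798)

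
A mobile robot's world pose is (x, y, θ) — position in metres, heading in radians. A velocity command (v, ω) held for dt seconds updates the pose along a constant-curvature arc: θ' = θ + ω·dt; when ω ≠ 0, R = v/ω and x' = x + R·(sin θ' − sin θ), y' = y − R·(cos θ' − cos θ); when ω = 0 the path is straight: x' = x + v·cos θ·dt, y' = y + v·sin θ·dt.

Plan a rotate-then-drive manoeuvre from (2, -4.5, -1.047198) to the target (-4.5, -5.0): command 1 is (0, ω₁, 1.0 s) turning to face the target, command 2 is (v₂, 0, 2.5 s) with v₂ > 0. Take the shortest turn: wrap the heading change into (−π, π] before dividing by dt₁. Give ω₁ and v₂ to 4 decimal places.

ω₁ = -2.0176, v₂ = 2.6077

heading to target = atan2(-5−-4.5, -4.5−2) = -3.0648
Δθ = wrap(-3.0648 − -1.0472) = -2.0176; ω₁ = Δθ/dt₁ = -2.0176
distance = √((-4.5−2)² + (-5−-4.5)²) = 6.5192; v₂ = distance/dt₂ = 2.6077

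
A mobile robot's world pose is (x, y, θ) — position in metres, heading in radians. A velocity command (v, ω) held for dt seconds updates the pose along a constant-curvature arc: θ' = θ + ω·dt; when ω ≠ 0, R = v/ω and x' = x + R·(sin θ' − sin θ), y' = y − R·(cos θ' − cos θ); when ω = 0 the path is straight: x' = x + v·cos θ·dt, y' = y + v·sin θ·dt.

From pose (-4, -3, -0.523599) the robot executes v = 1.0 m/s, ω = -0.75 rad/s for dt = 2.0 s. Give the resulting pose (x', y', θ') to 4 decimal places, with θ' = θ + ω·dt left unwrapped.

θ' = -0.5236 + -0.75·2.0 = -2.0236
R = v/ω = 1.0/-0.75 = -1.3333
x' = -4 + -1.3333·(sin -2.0236 − sin -0.5236) = -3.4677
y' = -3 − -1.3333·(cos -2.0236 − cos -0.5236) = -4.7380

(-3.4677, -4.7380, -2.0236)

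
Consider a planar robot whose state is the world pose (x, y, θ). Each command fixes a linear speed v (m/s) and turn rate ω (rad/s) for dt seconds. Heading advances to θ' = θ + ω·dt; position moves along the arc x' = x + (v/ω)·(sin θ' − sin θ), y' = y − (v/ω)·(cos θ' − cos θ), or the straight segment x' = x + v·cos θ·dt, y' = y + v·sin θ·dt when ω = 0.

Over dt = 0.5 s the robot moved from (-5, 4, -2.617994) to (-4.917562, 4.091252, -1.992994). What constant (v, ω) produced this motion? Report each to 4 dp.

v = -0.2500, ω = 1.2500

Δθ = -1.992994 − -2.617994 = 0.625000
ω = Δθ/dt = 0.625000/0.5 = 1.2500
R = −Δy/(cos θ' − cos θ) = -0.2000
v = R·ω = -0.2000·1.2500 = -0.2500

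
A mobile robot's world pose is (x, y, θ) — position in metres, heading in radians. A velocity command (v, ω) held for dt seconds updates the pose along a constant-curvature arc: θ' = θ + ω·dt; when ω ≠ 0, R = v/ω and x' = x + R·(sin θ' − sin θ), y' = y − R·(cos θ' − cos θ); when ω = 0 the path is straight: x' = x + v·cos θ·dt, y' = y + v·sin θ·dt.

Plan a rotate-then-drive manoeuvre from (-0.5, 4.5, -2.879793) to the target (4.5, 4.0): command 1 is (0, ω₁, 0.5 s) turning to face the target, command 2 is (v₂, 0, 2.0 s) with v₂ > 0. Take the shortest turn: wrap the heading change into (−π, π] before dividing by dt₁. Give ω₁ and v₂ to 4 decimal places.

ω₁ = 5.5602, v₂ = 2.5125

heading to target = atan2(4−4.5, 4.5−-0.5) = -0.0997
Δθ = wrap(-0.0997 − -2.8798) = 2.7801; ω₁ = Δθ/dt₁ = 5.5602
distance = √((4.5−-0.5)² + (4−4.5)²) = 5.0249; v₂ = distance/dt₂ = 2.5125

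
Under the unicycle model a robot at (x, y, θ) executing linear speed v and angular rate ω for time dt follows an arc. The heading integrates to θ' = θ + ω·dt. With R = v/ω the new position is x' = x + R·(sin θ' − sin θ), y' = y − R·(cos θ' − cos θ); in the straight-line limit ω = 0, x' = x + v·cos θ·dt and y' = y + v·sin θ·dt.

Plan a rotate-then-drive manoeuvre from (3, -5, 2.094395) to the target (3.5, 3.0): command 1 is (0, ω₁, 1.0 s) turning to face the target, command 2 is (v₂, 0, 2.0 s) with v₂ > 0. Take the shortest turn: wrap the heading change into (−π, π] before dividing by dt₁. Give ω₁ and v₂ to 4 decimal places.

heading to target = atan2(3−-5, 3.5−3) = 1.5084
Δθ = wrap(1.5084 − 2.0944) = -0.5860; ω₁ = Δθ/dt₁ = -0.5860
distance = √((3.5−3)² + (3−-5)²) = 8.0156; v₂ = distance/dt₂ = 4.0078

ω₁ = -0.5860, v₂ = 4.0078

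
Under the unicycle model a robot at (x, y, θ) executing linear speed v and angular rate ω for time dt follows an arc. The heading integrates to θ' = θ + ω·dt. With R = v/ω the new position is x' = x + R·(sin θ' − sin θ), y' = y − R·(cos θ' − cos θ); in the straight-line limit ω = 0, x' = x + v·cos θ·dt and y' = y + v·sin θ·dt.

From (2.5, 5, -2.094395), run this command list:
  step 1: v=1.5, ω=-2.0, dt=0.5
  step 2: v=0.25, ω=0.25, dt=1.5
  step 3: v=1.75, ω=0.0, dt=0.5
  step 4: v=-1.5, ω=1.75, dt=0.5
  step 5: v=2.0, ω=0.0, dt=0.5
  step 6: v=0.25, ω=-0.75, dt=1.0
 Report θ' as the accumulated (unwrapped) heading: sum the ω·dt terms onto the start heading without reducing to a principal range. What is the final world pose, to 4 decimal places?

step 1: θ'=-3.0944 (R=-0.7500) → pose (1.8859, 4.6258, -3.0944)
step 2: θ'=-2.7194 (R=1.0000) → pose (1.5233, 4.5391, -2.7194)
step 3: θ'=-2.7194 (straight) → pose (0.7251, 4.1806, -2.7194)
step 4: θ'=-1.8444 (R=-0.8571) → pose (1.1991, 4.7309, -1.8444)
step 5: θ'=-1.8444 (straight) → pose (0.9289, 3.7681, -1.8444)
step 6: θ'=-2.5944 (R=-0.3333) → pose (0.7814, 3.5735, -2.5944)

(0.7814, 3.5735, -2.5944)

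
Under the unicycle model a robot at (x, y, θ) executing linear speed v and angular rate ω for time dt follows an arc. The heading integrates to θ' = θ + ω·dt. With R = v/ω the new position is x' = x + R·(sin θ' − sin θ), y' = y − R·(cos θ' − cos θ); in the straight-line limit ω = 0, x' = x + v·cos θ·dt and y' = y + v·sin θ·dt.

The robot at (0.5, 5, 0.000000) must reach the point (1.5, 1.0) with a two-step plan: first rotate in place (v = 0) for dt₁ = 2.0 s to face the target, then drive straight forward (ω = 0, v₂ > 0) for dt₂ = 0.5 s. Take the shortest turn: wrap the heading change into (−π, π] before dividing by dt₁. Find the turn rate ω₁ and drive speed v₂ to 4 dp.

heading to target = atan2(1−5, 1.5−0.5) = -1.3258
Δθ = wrap(-1.3258 − 0.0000) = -1.3258; ω₁ = Δθ/dt₁ = -0.6629
distance = √((1.5−0.5)² + (1−5)²) = 4.1231; v₂ = distance/dt₂ = 8.2462

ω₁ = -0.6629, v₂ = 8.2462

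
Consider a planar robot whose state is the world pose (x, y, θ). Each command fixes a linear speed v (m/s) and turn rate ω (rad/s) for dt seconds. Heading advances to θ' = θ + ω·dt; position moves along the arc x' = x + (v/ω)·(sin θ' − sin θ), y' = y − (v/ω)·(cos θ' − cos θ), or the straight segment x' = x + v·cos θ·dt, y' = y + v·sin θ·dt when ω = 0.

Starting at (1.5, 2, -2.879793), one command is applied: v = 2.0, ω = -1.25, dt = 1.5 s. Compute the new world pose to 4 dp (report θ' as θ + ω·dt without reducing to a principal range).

(-0.5127, 3.6133, -4.7548)

θ' = -2.8798 + -1.25·1.5 = -4.7548
R = v/ω = 2.0/-1.25 = -1.6000
x' = 1.5 + -1.6000·(sin -4.7548 − sin -2.8798) = -0.5127
y' = 2 − -1.6000·(cos -4.7548 − cos -2.8798) = 3.6133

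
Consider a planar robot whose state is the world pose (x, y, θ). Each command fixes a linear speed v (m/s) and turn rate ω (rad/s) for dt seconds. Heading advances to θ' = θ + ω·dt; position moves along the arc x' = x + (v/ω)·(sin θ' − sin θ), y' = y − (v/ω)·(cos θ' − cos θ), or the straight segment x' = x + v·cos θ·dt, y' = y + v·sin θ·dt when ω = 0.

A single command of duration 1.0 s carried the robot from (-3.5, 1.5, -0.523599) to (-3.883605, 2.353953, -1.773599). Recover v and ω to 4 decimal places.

Δθ = -1.773599 − -0.523599 = -1.250000
ω = Δθ/dt = -1.250000/1.0 = -1.2500
R = −Δy/(cos θ' − cos θ) = 0.8000
v = R·ω = 0.8000·-1.2500 = -1.0000

v = -1.0000, ω = -1.2500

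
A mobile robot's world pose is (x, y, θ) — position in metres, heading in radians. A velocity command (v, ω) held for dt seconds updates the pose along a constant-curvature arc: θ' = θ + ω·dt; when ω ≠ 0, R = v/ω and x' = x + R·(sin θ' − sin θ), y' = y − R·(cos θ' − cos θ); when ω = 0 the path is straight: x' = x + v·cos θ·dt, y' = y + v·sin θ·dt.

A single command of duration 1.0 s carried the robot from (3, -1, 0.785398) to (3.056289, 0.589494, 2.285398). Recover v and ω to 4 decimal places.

Δθ = 2.285398 − 0.785398 = 1.500000
ω = Δθ/dt = 1.500000/1.0 = 1.5000
R = −Δy/(cos θ' − cos θ) = 1.1667
v = R·ω = 1.1667·1.5000 = 1.7500

v = 1.7500, ω = 1.5000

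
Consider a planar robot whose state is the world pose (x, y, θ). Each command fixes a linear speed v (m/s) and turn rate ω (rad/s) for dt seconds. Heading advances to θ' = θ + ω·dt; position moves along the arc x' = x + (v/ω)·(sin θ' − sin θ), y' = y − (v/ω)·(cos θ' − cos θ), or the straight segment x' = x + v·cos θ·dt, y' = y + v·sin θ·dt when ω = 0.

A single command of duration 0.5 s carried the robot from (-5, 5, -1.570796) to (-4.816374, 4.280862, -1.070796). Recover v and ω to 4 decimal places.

Δθ = -1.070796 − -1.570796 = 0.500000
ω = Δθ/dt = 0.500000/0.5 = 1.0000
R = −Δy/(cos θ' − cos θ) = 1.5000
v = R·ω = 1.5000·1.0000 = 1.5000

v = 1.5000, ω = 1.0000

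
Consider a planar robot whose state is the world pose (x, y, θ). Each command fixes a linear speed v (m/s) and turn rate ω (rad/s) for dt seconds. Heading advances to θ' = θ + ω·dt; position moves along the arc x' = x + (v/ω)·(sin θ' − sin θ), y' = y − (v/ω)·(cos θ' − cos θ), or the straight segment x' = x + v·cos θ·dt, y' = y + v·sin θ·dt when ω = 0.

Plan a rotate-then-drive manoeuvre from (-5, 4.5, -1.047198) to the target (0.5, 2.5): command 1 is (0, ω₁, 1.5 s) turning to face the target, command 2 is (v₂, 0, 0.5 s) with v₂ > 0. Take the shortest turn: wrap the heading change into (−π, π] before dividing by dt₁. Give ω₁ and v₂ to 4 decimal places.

heading to target = atan2(2.5−4.5, 0.5−-5) = -0.3488
Δθ = wrap(-0.3488 − -1.0472) = 0.6984; ω₁ = Δθ/dt₁ = 0.4656
distance = √((0.5−-5)² + (2.5−4.5)²) = 5.8523; v₂ = distance/dt₂ = 11.7047

ω₁ = 0.4656, v₂ = 11.7047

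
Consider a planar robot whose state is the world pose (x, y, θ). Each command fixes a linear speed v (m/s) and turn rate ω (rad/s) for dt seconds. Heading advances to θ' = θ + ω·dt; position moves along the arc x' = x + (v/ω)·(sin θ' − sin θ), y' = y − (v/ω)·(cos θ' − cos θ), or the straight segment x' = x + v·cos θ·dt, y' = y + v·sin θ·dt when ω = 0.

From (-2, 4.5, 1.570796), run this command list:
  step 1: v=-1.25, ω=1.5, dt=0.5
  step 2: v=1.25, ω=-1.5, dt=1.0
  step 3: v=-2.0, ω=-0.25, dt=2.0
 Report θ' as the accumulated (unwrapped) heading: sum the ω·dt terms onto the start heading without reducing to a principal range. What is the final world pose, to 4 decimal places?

step 1: θ'=2.3208 (R=-0.8333) → pose (-1.7764, 3.9320, 2.3208)
step 2: θ'=0.8208 (R=-0.8333) → pose (-1.7764, 5.0680, 0.8208)
step 3: θ'=0.3208 (R=8.0000) → pose (-5.1073, 2.9293, 0.3208)

(-5.1073, 2.9293, 0.3208)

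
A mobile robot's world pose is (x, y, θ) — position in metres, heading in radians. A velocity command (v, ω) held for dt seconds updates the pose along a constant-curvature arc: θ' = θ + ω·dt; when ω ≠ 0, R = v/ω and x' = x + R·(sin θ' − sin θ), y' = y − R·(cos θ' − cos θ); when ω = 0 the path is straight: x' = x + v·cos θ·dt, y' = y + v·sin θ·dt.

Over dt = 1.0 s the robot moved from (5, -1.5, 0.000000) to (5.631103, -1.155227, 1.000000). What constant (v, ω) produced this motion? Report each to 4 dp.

Δθ = 1.000000 − 0.000000 = 1.000000
ω = Δθ/dt = 1.000000/1.0 = 1.0000
R = Δx/(sin θ' − sin θ) = 0.7500
v = R·ω = 0.7500·1.0000 = 0.7500

v = 0.7500, ω = 1.0000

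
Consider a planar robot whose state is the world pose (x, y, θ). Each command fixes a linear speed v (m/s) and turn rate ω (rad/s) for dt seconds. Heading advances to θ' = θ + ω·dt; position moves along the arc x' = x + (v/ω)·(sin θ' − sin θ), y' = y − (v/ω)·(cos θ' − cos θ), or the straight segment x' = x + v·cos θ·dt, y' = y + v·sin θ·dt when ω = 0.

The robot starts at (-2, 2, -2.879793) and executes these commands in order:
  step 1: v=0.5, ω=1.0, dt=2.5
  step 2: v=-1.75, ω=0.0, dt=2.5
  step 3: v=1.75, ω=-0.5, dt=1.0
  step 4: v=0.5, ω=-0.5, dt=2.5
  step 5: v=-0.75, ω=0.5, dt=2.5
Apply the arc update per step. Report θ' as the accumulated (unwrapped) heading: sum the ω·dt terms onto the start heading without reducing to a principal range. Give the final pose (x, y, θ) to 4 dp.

step 1: θ'=-0.3798 (R=0.5000) → pose (-2.0560, 1.0527, -0.3798)
step 2: θ'=-0.3798 (straight) → pose (-6.1192, 2.6746, -0.3798)
step 3: θ'=-0.8798 (R=-3.5000) → pose (-4.7196, 1.6546, -0.8798)
step 4: θ'=-2.1298 (R=-1.0000) → pose (-4.6424, 0.4869, -2.1298)
step 5: θ'=-0.8798 (R=-1.5000) → pose (-4.7582, 2.2384, -0.8798)

(-4.7582, 2.2384, -0.8798)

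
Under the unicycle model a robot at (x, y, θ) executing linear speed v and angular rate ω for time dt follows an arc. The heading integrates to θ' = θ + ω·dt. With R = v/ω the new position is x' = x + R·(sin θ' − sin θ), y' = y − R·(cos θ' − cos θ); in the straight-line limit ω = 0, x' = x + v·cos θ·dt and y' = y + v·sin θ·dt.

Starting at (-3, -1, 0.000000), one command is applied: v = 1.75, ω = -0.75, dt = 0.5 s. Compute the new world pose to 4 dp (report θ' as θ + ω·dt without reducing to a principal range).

(-2.1454, -1.1621, -0.3750)

θ' = 0.0000 + -0.75·0.5 = -0.3750
R = v/ω = 1.75/-0.75 = -2.3333
x' = -3 + -2.3333·(sin -0.3750 − sin 0.0000) = -2.1454
y' = -1 − -2.3333·(cos -0.3750 − cos 0.0000) = -1.1621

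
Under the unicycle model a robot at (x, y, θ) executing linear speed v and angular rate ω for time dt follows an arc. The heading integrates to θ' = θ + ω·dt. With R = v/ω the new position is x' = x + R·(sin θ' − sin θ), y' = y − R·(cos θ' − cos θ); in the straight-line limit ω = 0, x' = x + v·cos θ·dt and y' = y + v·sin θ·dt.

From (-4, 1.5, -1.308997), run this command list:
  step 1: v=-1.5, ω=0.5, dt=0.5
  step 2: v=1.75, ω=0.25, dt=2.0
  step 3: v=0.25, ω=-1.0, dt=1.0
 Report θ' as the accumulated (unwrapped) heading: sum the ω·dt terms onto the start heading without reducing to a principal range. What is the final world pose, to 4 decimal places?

step 1: θ'=-1.0590 (R=-3.0000) → pose (-4.2822, 2.1928, -1.0590)
step 2: θ'=-0.5590 (R=7.0000) → pose (-1.8915, -0.3135, -0.5590)
step 3: θ'=-1.5590 (R=-0.2500) → pose (-1.7741, -0.5225, -1.5590)

(-1.7741, -0.5225, -1.5590)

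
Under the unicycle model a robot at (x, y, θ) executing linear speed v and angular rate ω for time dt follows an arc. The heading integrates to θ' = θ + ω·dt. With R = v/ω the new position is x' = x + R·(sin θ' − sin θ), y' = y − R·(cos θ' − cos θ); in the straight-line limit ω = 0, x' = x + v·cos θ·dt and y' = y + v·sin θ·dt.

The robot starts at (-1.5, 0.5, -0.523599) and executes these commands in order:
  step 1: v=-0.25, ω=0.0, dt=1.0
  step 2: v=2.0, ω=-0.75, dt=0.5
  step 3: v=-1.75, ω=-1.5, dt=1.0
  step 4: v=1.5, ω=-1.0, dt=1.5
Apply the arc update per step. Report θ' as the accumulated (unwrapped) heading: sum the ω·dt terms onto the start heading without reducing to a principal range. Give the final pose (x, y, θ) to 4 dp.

(-2.8845, 1.5762, -3.8986)

step 1: θ'=-0.5236 (straight) → pose (-1.7165, 0.6250, -0.5236)
step 2: θ'=-0.8986 (R=-2.6667) → pose (-0.9633, -0.0238, -0.8986)
step 3: θ'=-2.3986 (R=1.1667) → pose (-0.8397, 1.5618, -2.3986)
step 4: θ'=-3.8986 (R=-1.5000) → pose (-2.8845, 1.5762, -3.8986)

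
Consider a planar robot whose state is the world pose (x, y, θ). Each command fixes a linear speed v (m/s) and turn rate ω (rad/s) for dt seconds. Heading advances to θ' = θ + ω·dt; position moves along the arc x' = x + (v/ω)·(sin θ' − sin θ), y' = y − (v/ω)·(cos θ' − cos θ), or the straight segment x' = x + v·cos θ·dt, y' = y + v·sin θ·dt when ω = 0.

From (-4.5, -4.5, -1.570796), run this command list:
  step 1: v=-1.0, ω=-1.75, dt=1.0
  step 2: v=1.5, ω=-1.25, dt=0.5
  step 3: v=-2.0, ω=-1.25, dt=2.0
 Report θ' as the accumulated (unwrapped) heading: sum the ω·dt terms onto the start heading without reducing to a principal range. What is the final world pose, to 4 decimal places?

(-5.8886, -6.2782, -6.4458)

step 1: θ'=-3.3208 (R=0.5714) → pose (-3.8267, -3.9377, -3.3208)
step 2: θ'=-3.9458 (R=-1.2000) → pose (-4.4772, -3.5894, -3.9458)
step 3: θ'=-6.4458 (R=1.6000) → pose (-5.8886, -6.2782, -6.4458)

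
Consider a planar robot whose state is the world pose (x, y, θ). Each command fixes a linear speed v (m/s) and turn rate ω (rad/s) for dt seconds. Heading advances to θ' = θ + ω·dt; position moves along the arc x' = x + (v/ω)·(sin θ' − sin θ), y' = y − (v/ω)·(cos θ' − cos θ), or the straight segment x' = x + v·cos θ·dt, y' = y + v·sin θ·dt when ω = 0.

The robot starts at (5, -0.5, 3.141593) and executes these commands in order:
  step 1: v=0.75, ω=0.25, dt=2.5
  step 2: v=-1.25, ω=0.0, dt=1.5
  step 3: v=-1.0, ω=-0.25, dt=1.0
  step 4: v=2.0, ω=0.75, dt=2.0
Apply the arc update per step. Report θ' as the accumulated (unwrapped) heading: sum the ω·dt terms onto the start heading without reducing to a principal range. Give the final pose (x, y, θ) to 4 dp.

(4.0731, -2.7720, 5.0166)

step 1: θ'=3.7666 (R=3.0000) → pose (3.2447, -1.0671, 3.7666)
step 2: θ'=3.7666 (straight) → pose (4.7653, 0.0299, 3.7666)
step 3: θ'=3.5166 (R=4.0000) → pose (5.6406, 0.5081, 3.5166)
step 4: θ'=5.0166 (R=2.6667) → pose (4.0731, -2.7720, 5.0166)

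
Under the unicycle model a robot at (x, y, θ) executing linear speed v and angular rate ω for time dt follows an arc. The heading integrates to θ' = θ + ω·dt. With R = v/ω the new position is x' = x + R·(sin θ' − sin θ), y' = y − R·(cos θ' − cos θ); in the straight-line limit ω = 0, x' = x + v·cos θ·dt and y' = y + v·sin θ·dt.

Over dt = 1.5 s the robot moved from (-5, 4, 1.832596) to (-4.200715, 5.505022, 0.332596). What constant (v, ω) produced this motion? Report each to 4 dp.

Δθ = 0.332596 − 1.832596 = -1.500000
ω = Δθ/dt = -1.500000/1.5 = -1.0000
R = −Δy/(cos θ' − cos θ) = -1.2500
v = R·ω = -1.2500·-1.0000 = 1.2500

v = 1.2500, ω = -1.0000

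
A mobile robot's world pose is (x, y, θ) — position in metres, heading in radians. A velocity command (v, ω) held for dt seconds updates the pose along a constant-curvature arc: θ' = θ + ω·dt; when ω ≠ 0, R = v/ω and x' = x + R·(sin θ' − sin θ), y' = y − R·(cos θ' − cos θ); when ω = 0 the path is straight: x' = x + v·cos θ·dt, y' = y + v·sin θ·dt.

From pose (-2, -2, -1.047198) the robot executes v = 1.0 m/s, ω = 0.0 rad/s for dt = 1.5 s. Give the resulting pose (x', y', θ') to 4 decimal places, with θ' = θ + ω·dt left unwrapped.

θ' = -1.0472 + 0.0·1.5 = -1.0472
ω = 0 → straight: x' = -2 + 1.0·cos(-1.0472)·1.5 = -1.2500
y' = -2 + 1.0·sin(-1.0472)·1.5 = -3.2990

(-1.2500, -3.2990, -1.0472)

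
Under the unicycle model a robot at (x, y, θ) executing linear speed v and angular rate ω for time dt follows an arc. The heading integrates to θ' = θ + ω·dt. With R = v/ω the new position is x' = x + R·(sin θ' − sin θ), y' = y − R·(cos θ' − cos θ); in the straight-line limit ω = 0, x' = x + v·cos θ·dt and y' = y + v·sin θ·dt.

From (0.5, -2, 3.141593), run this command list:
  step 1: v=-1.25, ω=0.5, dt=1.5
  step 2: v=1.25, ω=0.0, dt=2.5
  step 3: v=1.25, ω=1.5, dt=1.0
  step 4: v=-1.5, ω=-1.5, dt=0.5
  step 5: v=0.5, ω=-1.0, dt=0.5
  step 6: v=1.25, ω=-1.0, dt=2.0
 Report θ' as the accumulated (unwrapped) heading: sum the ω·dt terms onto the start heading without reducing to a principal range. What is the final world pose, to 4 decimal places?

(-2.5639, -4.1284, 2.1416)

step 1: θ'=3.8916 (R=-2.5000) → pose (2.2041, -1.3292, 3.8916)
step 2: θ'=3.8916 (straight) → pose (-0.0824, -3.4593, 3.8916)
step 3: θ'=5.3916 (R=0.8333) → pose (-0.1628, -4.5926, 5.3916)
step 4: θ'=4.6416 (R=1.0000) → pose (-0.3822, -3.8937, 4.6416)
step 5: θ'=4.1416 (R=-0.5000) → pose (-0.4602, -4.1284, 4.1416)
step 6: θ'=2.1416 (R=-1.2500) → pose (-2.5639, -4.1284, 2.1416)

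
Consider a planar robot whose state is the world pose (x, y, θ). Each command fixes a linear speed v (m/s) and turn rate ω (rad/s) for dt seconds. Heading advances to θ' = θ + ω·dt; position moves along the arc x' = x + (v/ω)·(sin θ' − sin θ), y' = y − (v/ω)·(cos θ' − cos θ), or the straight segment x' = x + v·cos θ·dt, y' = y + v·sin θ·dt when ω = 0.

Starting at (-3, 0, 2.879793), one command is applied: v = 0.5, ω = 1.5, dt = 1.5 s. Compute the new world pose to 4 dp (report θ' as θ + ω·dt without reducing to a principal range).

(-3.3910, -0.4571, 5.1298)

θ' = 2.8798 + 1.5·1.5 = 5.1298
R = v/ω = 0.5/1.5 = 0.3333
x' = -3 + 0.3333·(sin 5.1298 − sin 2.8798) = -3.3910
y' = 0 − 0.3333·(cos 5.1298 − cos 2.8798) = -0.4571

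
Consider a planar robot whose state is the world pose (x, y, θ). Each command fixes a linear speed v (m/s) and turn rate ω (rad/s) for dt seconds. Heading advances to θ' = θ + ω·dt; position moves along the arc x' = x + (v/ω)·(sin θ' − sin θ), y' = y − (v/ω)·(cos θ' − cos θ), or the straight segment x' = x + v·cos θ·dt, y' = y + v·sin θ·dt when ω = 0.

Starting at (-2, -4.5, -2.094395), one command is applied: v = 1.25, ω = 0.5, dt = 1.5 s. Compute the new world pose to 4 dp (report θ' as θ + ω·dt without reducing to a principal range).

(-2.2711, -6.3112, -1.3444)

θ' = -2.0944 + 0.5·1.5 = -1.3444
R = v/ω = 1.25/0.5 = 2.5000
x' = -2 + 2.5000·(sin -1.3444 − sin -2.0944) = -2.2711
y' = -4.5 − 2.5000·(cos -1.3444 − cos -2.0944) = -6.3112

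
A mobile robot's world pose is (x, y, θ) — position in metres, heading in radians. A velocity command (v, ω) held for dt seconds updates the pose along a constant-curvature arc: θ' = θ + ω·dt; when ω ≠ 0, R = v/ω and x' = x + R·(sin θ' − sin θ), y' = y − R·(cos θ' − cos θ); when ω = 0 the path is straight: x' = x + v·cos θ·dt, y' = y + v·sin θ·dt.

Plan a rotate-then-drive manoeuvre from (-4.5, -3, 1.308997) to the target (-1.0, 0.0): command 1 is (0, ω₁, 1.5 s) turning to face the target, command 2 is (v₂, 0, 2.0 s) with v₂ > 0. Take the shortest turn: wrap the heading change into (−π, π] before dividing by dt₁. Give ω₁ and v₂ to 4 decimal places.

ω₁ = -0.4002, v₂ = 2.3049

heading to target = atan2(0−-3, -1−-4.5) = 0.7086
Δθ = wrap(0.7086 − 1.3090) = -0.6004; ω₁ = Δθ/dt₁ = -0.4002
distance = √((-1−-4.5)² + (0−-3)²) = 4.6098; v₂ = distance/dt₂ = 2.3049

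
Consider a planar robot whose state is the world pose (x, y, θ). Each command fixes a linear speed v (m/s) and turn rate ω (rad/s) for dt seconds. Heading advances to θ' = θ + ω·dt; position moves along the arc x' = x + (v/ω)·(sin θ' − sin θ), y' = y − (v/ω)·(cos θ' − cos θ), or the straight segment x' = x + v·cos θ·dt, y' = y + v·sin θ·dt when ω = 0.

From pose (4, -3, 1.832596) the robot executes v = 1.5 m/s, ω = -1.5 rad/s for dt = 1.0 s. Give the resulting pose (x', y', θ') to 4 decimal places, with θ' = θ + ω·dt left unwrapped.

(4.6394, -1.7960, 0.3326)

θ' = 1.8326 + -1.5·1.0 = 0.3326
R = v/ω = 1.5/-1.5 = -1.0000
x' = 4 + -1.0000·(sin 0.3326 − sin 1.8326) = 4.6394
y' = -3 − -1.0000·(cos 0.3326 − cos 1.8326) = -1.7960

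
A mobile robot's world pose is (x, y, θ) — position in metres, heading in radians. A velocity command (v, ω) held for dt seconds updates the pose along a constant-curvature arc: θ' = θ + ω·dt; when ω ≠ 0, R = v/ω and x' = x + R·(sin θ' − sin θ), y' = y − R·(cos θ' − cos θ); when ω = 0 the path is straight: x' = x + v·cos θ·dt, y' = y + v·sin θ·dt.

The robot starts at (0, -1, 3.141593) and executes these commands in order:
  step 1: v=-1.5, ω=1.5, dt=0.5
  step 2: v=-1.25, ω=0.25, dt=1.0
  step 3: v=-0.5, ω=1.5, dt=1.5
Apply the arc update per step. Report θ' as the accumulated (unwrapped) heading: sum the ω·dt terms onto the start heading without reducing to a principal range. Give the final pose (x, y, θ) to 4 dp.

(1.1642, 0.7367, 6.3916)

step 1: θ'=3.8916 (R=-1.0000) → pose (0.6816, -0.7317, 3.8916)
step 2: θ'=4.1416 (R=-5.0000) → pose (1.4808, 0.2252, 4.1416)
step 3: θ'=6.3916 (R=-0.3333) → pose (1.1642, 0.7367, 6.3916)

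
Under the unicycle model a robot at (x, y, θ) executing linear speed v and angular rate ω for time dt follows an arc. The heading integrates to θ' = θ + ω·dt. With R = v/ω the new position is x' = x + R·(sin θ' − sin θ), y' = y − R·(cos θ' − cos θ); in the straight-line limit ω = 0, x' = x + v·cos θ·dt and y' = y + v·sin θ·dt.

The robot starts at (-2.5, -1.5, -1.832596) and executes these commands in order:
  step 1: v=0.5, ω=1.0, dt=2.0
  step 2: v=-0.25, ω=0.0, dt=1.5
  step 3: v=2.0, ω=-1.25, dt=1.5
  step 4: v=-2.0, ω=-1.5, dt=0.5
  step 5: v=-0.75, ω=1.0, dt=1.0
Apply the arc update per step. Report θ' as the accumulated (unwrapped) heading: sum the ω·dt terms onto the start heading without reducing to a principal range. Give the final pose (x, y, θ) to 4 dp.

(0.2978, -2.4632, -1.4576)

step 1: θ'=0.1674 (R=0.5000) → pose (-1.9337, -2.1224, 0.1674)
step 2: θ'=0.1674 (straight) → pose (-2.3035, -2.1849, 0.1674)
step 3: θ'=-1.7076 (R=-1.6000) → pose (-0.4518, -3.9807, -1.7076)
step 4: θ'=-2.4576 (R=1.3333) → pose (0.0265, -3.1292, -2.4576)
step 5: θ'=-1.4576 (R=-0.7500) → pose (0.2978, -2.4632, -1.4576)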